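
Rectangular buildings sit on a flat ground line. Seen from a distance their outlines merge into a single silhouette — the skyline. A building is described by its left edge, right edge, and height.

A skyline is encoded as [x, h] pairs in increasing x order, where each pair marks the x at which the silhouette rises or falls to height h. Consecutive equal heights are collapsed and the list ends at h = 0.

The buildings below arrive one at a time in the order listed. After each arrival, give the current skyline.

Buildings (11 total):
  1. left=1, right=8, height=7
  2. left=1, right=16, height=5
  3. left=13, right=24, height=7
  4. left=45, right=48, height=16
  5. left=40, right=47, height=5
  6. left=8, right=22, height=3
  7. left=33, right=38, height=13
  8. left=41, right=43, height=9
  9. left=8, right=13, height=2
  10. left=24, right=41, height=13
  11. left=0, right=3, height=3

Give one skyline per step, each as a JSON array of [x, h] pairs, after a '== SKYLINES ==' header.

== SKYLINES ==
[[1,7],[8,0]]
[[1,7],[8,5],[16,0]]
[[1,7],[8,5],[13,7],[24,0]]
[[1,7],[8,5],[13,7],[24,0],[45,16],[48,0]]
[[1,7],[8,5],[13,7],[24,0],[40,5],[45,16],[48,0]]
[[1,7],[8,5],[13,7],[24,0],[40,5],[45,16],[48,0]]
[[1,7],[8,5],[13,7],[24,0],[33,13],[38,0],[40,5],[45,16],[48,0]]
[[1,7],[8,5],[13,7],[24,0],[33,13],[38,0],[40,5],[41,9],[43,5],[45,16],[48,0]]
[[1,7],[8,5],[13,7],[24,0],[33,13],[38,0],[40,5],[41,9],[43,5],[45,16],[48,0]]
[[1,7],[8,5],[13,7],[24,13],[41,9],[43,5],[45,16],[48,0]]
[[0,3],[1,7],[8,5],[13,7],[24,13],[41,9],[43,5],[45,16],[48,0]]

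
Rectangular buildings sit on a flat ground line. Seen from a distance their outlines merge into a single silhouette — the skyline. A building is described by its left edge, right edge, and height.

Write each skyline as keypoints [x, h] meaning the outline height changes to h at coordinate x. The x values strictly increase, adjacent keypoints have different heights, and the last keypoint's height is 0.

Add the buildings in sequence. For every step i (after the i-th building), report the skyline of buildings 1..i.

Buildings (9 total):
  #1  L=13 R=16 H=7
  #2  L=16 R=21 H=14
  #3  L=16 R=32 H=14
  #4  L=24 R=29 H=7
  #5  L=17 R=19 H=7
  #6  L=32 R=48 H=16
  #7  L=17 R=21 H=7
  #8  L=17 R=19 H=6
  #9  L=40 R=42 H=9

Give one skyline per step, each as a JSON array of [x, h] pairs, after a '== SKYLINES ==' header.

== SKYLINES ==
[[13,7],[16,0]]
[[13,7],[16,14],[21,0]]
[[13,7],[16,14],[32,0]]
[[13,7],[16,14],[32,0]]
[[13,7],[16,14],[32,0]]
[[13,7],[16,14],[32,16],[48,0]]
[[13,7],[16,14],[32,16],[48,0]]
[[13,7],[16,14],[32,16],[48,0]]
[[13,7],[16,14],[32,16],[48,0]]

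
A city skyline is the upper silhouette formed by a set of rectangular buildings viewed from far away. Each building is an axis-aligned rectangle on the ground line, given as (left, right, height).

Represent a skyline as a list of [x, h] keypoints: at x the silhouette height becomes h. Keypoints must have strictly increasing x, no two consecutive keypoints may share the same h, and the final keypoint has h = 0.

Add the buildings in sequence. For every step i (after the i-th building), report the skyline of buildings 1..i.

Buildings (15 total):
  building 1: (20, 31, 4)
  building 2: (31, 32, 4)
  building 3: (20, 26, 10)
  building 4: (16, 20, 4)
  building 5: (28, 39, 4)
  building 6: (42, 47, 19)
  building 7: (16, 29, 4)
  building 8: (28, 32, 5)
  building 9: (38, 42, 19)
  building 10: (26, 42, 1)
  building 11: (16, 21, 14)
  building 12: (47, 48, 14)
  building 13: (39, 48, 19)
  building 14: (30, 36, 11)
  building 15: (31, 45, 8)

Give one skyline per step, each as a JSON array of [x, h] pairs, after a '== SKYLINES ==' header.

== SKYLINES ==
[[20,4],[31,0]]
[[20,4],[32,0]]
[[20,10],[26,4],[32,0]]
[[16,4],[20,10],[26,4],[32,0]]
[[16,4],[20,10],[26,4],[39,0]]
[[16,4],[20,10],[26,4],[39,0],[42,19],[47,0]]
[[16,4],[20,10],[26,4],[39,0],[42,19],[47,0]]
[[16,4],[20,10],[26,4],[28,5],[32,4],[39,0],[42,19],[47,0]]
[[16,4],[20,10],[26,4],[28,5],[32,4],[38,19],[47,0]]
[[16,4],[20,10],[26,4],[28,5],[32,4],[38,19],[47,0]]
[[16,14],[21,10],[26,4],[28,5],[32,4],[38,19],[47,0]]
[[16,14],[21,10],[26,4],[28,5],[32,4],[38,19],[47,14],[48,0]]
[[16,14],[21,10],[26,4],[28,5],[32,4],[38,19],[48,0]]
[[16,14],[21,10],[26,4],[28,5],[30,11],[36,4],[38,19],[48,0]]
[[16,14],[21,10],[26,4],[28,5],[30,11],[36,8],[38,19],[48,0]]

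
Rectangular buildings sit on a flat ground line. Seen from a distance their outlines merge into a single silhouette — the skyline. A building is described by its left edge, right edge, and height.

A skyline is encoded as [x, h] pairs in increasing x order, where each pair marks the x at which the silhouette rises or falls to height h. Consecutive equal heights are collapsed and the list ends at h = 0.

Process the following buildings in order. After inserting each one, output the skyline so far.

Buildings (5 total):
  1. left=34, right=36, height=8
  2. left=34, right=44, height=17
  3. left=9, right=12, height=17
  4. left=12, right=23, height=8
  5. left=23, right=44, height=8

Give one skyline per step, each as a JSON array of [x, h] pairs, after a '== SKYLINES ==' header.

== SKYLINES ==
[[34,8],[36,0]]
[[34,17],[44,0]]
[[9,17],[12,0],[34,17],[44,0]]
[[9,17],[12,8],[23,0],[34,17],[44,0]]
[[9,17],[12,8],[34,17],[44,0]]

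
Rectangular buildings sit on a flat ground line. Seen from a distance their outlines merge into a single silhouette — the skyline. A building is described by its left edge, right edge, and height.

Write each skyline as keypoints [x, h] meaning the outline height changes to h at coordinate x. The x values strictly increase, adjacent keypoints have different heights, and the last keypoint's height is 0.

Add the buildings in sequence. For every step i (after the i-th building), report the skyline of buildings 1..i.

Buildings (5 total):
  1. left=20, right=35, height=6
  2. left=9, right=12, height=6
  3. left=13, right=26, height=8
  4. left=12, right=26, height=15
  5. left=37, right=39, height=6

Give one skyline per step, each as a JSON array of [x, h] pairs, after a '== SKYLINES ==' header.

== SKYLINES ==
[[20,6],[35,0]]
[[9,6],[12,0],[20,6],[35,0]]
[[9,6],[12,0],[13,8],[26,6],[35,0]]
[[9,6],[12,15],[26,6],[35,0]]
[[9,6],[12,15],[26,6],[35,0],[37,6],[39,0]]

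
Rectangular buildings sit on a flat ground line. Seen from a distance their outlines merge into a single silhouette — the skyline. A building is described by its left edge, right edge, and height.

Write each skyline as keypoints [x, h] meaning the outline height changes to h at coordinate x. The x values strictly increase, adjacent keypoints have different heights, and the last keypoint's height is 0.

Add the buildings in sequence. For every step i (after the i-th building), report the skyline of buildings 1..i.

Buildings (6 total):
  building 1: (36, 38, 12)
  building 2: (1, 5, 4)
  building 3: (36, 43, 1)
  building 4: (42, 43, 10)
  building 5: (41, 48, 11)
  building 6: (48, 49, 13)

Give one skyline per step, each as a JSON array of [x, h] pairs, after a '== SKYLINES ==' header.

== SKYLINES ==
[[36,12],[38,0]]
[[1,4],[5,0],[36,12],[38,0]]
[[1,4],[5,0],[36,12],[38,1],[43,0]]
[[1,4],[5,0],[36,12],[38,1],[42,10],[43,0]]
[[1,4],[5,0],[36,12],[38,1],[41,11],[48,0]]
[[1,4],[5,0],[36,12],[38,1],[41,11],[48,13],[49,0]]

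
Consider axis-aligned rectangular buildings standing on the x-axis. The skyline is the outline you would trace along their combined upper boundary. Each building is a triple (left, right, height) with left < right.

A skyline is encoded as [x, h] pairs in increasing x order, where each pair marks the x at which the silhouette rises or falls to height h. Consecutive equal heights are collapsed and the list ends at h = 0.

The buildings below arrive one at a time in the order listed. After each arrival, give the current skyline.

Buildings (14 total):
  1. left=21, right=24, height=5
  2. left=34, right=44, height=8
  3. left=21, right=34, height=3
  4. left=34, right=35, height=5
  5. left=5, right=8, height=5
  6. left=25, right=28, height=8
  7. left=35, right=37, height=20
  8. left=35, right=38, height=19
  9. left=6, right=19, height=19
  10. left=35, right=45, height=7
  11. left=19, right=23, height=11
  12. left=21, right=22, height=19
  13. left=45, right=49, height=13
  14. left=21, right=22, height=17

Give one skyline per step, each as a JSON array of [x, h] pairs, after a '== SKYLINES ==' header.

== SKYLINES ==
[[21,5],[24,0]]
[[21,5],[24,0],[34,8],[44,0]]
[[21,5],[24,3],[34,8],[44,0]]
[[21,5],[24,3],[34,8],[44,0]]
[[5,5],[8,0],[21,5],[24,3],[34,8],[44,0]]
[[5,5],[8,0],[21,5],[24,3],[25,8],[28,3],[34,8],[44,0]]
[[5,5],[8,0],[21,5],[24,3],[25,8],[28,3],[34,8],[35,20],[37,8],[44,0]]
[[5,5],[8,0],[21,5],[24,3],[25,8],[28,3],[34,8],[35,20],[37,19],[38,8],[44,0]]
[[5,5],[6,19],[19,0],[21,5],[24,3],[25,8],[28,3],[34,8],[35,20],[37,19],[38,8],[44,0]]
[[5,5],[6,19],[19,0],[21,5],[24,3],[25,8],[28,3],[34,8],[35,20],[37,19],[38,8],[44,7],[45,0]]
[[5,5],[6,19],[19,11],[23,5],[24,3],[25,8],[28,3],[34,8],[35,20],[37,19],[38,8],[44,7],[45,0]]
[[5,5],[6,19],[19,11],[21,19],[22,11],[23,5],[24,3],[25,8],[28,3],[34,8],[35,20],[37,19],[38,8],[44,7],[45,0]]
[[5,5],[6,19],[19,11],[21,19],[22,11],[23,5],[24,3],[25,8],[28,3],[34,8],[35,20],[37,19],[38,8],[44,7],[45,13],[49,0]]
[[5,5],[6,19],[19,11],[21,19],[22,11],[23,5],[24,3],[25,8],[28,3],[34,8],[35,20],[37,19],[38,8],[44,7],[45,13],[49,0]]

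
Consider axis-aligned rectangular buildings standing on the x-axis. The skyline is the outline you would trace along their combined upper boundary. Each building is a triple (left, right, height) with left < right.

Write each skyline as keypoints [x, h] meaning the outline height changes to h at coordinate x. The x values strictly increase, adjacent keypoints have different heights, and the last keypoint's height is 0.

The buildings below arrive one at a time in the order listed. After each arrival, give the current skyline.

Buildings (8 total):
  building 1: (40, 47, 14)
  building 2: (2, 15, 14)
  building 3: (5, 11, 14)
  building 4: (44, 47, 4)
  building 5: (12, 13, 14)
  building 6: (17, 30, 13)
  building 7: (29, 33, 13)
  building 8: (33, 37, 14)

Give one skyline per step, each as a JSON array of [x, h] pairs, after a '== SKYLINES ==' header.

== SKYLINES ==
[[40,14],[47,0]]
[[2,14],[15,0],[40,14],[47,0]]
[[2,14],[15,0],[40,14],[47,0]]
[[2,14],[15,0],[40,14],[47,0]]
[[2,14],[15,0],[40,14],[47,0]]
[[2,14],[15,0],[17,13],[30,0],[40,14],[47,0]]
[[2,14],[15,0],[17,13],[33,0],[40,14],[47,0]]
[[2,14],[15,0],[17,13],[33,14],[37,0],[40,14],[47,0]]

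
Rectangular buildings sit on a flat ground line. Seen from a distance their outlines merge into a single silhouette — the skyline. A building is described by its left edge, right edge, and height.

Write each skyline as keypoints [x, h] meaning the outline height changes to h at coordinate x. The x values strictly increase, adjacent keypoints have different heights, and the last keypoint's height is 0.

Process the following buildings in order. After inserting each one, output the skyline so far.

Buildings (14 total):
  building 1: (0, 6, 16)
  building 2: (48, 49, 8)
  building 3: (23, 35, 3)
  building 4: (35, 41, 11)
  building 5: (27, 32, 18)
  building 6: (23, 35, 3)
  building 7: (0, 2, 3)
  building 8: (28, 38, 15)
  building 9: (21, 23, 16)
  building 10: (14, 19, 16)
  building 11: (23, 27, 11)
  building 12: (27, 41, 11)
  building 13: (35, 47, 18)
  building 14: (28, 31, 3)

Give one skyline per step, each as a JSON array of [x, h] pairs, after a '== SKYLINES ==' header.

== SKYLINES ==
[[0,16],[6,0]]
[[0,16],[6,0],[48,8],[49,0]]
[[0,16],[6,0],[23,3],[35,0],[48,8],[49,0]]
[[0,16],[6,0],[23,3],[35,11],[41,0],[48,8],[49,0]]
[[0,16],[6,0],[23,3],[27,18],[32,3],[35,11],[41,0],[48,8],[49,0]]
[[0,16],[6,0],[23,3],[27,18],[32,3],[35,11],[41,0],[48,8],[49,0]]
[[0,16],[6,0],[23,3],[27,18],[32,3],[35,11],[41,0],[48,8],[49,0]]
[[0,16],[6,0],[23,3],[27,18],[32,15],[38,11],[41,0],[48,8],[49,0]]
[[0,16],[6,0],[21,16],[23,3],[27,18],[32,15],[38,11],[41,0],[48,8],[49,0]]
[[0,16],[6,0],[14,16],[19,0],[21,16],[23,3],[27,18],[32,15],[38,11],[41,0],[48,8],[49,0]]
[[0,16],[6,0],[14,16],[19,0],[21,16],[23,11],[27,18],[32,15],[38,11],[41,0],[48,8],[49,0]]
[[0,16],[6,0],[14,16],[19,0],[21,16],[23,11],[27,18],[32,15],[38,11],[41,0],[48,8],[49,0]]
[[0,16],[6,0],[14,16],[19,0],[21,16],[23,11],[27,18],[32,15],[35,18],[47,0],[48,8],[49,0]]
[[0,16],[6,0],[14,16],[19,0],[21,16],[23,11],[27,18],[32,15],[35,18],[47,0],[48,8],[49,0]]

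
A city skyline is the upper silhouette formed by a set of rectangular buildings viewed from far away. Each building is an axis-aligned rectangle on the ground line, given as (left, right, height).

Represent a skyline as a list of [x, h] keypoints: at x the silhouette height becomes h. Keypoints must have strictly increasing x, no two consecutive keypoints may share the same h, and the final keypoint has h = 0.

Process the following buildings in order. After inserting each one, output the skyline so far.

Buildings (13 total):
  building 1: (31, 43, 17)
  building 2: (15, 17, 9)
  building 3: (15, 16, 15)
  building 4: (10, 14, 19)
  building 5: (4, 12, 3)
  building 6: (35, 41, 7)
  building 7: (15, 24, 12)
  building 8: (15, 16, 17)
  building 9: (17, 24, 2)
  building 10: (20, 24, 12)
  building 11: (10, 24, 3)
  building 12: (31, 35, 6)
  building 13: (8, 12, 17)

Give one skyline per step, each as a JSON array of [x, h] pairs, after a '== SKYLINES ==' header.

== SKYLINES ==
[[31,17],[43,0]]
[[15,9],[17,0],[31,17],[43,0]]
[[15,15],[16,9],[17,0],[31,17],[43,0]]
[[10,19],[14,0],[15,15],[16,9],[17,0],[31,17],[43,0]]
[[4,3],[10,19],[14,0],[15,15],[16,9],[17,0],[31,17],[43,0]]
[[4,3],[10,19],[14,0],[15,15],[16,9],[17,0],[31,17],[43,0]]
[[4,3],[10,19],[14,0],[15,15],[16,12],[24,0],[31,17],[43,0]]
[[4,3],[10,19],[14,0],[15,17],[16,12],[24,0],[31,17],[43,0]]
[[4,3],[10,19],[14,0],[15,17],[16,12],[24,0],[31,17],[43,0]]
[[4,3],[10,19],[14,0],[15,17],[16,12],[24,0],[31,17],[43,0]]
[[4,3],[10,19],[14,3],[15,17],[16,12],[24,0],[31,17],[43,0]]
[[4,3],[10,19],[14,3],[15,17],[16,12],[24,0],[31,17],[43,0]]
[[4,3],[8,17],[10,19],[14,3],[15,17],[16,12],[24,0],[31,17],[43,0]]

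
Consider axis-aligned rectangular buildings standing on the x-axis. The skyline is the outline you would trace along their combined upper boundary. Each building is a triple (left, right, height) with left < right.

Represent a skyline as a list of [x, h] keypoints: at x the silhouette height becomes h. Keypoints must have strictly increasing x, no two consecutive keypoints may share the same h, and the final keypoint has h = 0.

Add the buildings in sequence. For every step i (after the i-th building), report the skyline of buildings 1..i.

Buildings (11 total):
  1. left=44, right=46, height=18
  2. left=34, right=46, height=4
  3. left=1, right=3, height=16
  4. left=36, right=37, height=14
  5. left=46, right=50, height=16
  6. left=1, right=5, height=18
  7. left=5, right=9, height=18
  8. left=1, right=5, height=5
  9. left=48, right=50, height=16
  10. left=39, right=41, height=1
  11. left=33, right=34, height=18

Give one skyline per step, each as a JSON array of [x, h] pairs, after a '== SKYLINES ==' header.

== SKYLINES ==
[[44,18],[46,0]]
[[34,4],[44,18],[46,0]]
[[1,16],[3,0],[34,4],[44,18],[46,0]]
[[1,16],[3,0],[34,4],[36,14],[37,4],[44,18],[46,0]]
[[1,16],[3,0],[34,4],[36,14],[37,4],[44,18],[46,16],[50,0]]
[[1,18],[5,0],[34,4],[36,14],[37,4],[44,18],[46,16],[50,0]]
[[1,18],[9,0],[34,4],[36,14],[37,4],[44,18],[46,16],[50,0]]
[[1,18],[9,0],[34,4],[36,14],[37,4],[44,18],[46,16],[50,0]]
[[1,18],[9,0],[34,4],[36,14],[37,4],[44,18],[46,16],[50,0]]
[[1,18],[9,0],[34,4],[36,14],[37,4],[44,18],[46,16],[50,0]]
[[1,18],[9,0],[33,18],[34,4],[36,14],[37,4],[44,18],[46,16],[50,0]]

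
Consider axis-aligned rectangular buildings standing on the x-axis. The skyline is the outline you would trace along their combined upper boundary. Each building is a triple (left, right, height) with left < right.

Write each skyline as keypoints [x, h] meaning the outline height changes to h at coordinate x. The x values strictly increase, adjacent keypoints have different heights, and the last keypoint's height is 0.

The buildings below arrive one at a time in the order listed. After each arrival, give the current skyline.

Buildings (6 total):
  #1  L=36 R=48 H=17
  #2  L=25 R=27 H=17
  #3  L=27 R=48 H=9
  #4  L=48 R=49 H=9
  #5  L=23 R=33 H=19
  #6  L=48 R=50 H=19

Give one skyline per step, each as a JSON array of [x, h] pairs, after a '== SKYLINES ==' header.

== SKYLINES ==
[[36,17],[48,0]]
[[25,17],[27,0],[36,17],[48,0]]
[[25,17],[27,9],[36,17],[48,0]]
[[25,17],[27,9],[36,17],[48,9],[49,0]]
[[23,19],[33,9],[36,17],[48,9],[49,0]]
[[23,19],[33,9],[36,17],[48,19],[50,0]]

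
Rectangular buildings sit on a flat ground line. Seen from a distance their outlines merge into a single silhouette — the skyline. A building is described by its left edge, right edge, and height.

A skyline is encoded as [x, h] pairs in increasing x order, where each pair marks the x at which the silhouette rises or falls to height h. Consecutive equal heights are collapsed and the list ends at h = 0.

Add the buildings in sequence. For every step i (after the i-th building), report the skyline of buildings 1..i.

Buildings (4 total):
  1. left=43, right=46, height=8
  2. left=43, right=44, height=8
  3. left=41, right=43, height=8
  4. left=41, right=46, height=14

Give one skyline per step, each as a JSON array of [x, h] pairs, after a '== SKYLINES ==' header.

== SKYLINES ==
[[43,8],[46,0]]
[[43,8],[46,0]]
[[41,8],[46,0]]
[[41,14],[46,0]]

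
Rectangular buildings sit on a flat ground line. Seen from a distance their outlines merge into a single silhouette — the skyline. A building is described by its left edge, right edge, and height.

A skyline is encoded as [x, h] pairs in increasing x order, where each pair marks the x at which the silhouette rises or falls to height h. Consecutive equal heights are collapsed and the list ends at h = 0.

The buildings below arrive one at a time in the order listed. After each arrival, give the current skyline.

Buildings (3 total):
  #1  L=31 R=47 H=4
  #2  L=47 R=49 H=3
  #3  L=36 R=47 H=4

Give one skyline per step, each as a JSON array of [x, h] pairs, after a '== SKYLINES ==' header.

== SKYLINES ==
[[31,4],[47,0]]
[[31,4],[47,3],[49,0]]
[[31,4],[47,3],[49,0]]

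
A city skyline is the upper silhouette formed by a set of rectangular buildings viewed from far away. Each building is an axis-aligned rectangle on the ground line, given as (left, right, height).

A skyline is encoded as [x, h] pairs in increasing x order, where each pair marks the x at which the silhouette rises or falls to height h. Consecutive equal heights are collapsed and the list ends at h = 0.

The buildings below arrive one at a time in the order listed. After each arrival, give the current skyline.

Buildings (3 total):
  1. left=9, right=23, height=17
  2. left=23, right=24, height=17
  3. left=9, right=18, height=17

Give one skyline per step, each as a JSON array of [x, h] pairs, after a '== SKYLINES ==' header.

== SKYLINES ==
[[9,17],[23,0]]
[[9,17],[24,0]]
[[9,17],[24,0]]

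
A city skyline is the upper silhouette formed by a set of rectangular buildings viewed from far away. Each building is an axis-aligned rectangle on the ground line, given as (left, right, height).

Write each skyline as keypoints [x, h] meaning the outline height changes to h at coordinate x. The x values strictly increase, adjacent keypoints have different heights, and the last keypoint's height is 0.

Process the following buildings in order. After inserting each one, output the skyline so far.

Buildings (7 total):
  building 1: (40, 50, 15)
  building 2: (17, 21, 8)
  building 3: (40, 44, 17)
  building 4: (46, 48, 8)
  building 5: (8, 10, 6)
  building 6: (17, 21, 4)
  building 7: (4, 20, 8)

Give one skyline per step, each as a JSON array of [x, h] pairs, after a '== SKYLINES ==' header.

== SKYLINES ==
[[40,15],[50,0]]
[[17,8],[21,0],[40,15],[50,0]]
[[17,8],[21,0],[40,17],[44,15],[50,0]]
[[17,8],[21,0],[40,17],[44,15],[50,0]]
[[8,6],[10,0],[17,8],[21,0],[40,17],[44,15],[50,0]]
[[8,6],[10,0],[17,8],[21,0],[40,17],[44,15],[50,0]]
[[4,8],[21,0],[40,17],[44,15],[50,0]]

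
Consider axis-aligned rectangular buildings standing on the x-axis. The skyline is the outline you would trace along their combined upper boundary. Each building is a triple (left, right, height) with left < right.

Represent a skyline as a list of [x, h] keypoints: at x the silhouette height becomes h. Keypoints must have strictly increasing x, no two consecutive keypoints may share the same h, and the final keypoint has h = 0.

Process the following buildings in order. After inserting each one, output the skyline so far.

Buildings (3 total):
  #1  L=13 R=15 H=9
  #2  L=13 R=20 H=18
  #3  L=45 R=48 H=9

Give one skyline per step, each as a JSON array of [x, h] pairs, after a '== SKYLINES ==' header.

== SKYLINES ==
[[13,9],[15,0]]
[[13,18],[20,0]]
[[13,18],[20,0],[45,9],[48,0]]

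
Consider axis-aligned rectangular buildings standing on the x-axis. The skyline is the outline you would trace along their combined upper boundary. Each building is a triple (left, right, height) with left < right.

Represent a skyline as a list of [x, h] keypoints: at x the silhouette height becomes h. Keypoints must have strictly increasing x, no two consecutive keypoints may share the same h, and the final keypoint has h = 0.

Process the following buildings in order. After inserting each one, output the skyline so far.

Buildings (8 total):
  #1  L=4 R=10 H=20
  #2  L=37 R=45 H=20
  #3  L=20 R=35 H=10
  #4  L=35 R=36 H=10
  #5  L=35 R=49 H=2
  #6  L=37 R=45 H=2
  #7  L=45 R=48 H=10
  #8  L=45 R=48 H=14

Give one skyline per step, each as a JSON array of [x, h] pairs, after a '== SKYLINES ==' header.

== SKYLINES ==
[[4,20],[10,0]]
[[4,20],[10,0],[37,20],[45,0]]
[[4,20],[10,0],[20,10],[35,0],[37,20],[45,0]]
[[4,20],[10,0],[20,10],[36,0],[37,20],[45,0]]
[[4,20],[10,0],[20,10],[36,2],[37,20],[45,2],[49,0]]
[[4,20],[10,0],[20,10],[36,2],[37,20],[45,2],[49,0]]
[[4,20],[10,0],[20,10],[36,2],[37,20],[45,10],[48,2],[49,0]]
[[4,20],[10,0],[20,10],[36,2],[37,20],[45,14],[48,2],[49,0]]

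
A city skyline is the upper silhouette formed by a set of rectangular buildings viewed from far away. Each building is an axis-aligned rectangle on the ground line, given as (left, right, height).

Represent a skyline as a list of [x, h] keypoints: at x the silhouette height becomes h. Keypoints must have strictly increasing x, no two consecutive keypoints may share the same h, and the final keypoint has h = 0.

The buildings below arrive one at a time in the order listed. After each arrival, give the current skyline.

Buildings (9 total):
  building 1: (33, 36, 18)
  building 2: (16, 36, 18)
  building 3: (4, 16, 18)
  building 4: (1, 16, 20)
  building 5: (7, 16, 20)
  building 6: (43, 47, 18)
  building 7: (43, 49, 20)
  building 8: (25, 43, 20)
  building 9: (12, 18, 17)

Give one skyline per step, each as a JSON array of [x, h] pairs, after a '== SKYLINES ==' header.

== SKYLINES ==
[[33,18],[36,0]]
[[16,18],[36,0]]
[[4,18],[36,0]]
[[1,20],[16,18],[36,0]]
[[1,20],[16,18],[36,0]]
[[1,20],[16,18],[36,0],[43,18],[47,0]]
[[1,20],[16,18],[36,0],[43,20],[49,0]]
[[1,20],[16,18],[25,20],[49,0]]
[[1,20],[16,18],[25,20],[49,0]]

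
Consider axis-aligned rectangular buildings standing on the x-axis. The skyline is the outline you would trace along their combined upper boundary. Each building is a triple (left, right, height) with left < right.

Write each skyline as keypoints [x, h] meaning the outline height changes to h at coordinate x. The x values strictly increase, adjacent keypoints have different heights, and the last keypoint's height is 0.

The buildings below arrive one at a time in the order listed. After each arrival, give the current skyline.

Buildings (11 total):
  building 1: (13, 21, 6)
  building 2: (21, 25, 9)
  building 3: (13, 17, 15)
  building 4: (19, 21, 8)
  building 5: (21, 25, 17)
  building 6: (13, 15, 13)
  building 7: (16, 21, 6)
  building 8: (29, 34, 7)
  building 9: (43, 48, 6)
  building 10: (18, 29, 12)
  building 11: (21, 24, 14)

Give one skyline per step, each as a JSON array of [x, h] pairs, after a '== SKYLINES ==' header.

== SKYLINES ==
[[13,6],[21,0]]
[[13,6],[21,9],[25,0]]
[[13,15],[17,6],[21,9],[25,0]]
[[13,15],[17,6],[19,8],[21,9],[25,0]]
[[13,15],[17,6],[19,8],[21,17],[25,0]]
[[13,15],[17,6],[19,8],[21,17],[25,0]]
[[13,15],[17,6],[19,8],[21,17],[25,0]]
[[13,15],[17,6],[19,8],[21,17],[25,0],[29,7],[34,0]]
[[13,15],[17,6],[19,8],[21,17],[25,0],[29,7],[34,0],[43,6],[48,0]]
[[13,15],[17,6],[18,12],[21,17],[25,12],[29,7],[34,0],[43,6],[48,0]]
[[13,15],[17,6],[18,12],[21,17],[25,12],[29,7],[34,0],[43,6],[48,0]]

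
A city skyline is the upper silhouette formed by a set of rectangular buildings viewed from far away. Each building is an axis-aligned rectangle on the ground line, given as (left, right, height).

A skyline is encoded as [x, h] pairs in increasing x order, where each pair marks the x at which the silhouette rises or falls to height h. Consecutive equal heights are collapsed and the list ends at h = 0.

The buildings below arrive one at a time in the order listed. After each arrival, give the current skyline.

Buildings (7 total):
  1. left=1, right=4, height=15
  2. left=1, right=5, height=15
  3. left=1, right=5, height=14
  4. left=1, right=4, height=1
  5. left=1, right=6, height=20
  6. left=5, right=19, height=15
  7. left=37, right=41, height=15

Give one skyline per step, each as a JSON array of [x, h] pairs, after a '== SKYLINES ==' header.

== SKYLINES ==
[[1,15],[4,0]]
[[1,15],[5,0]]
[[1,15],[5,0]]
[[1,15],[5,0]]
[[1,20],[6,0]]
[[1,20],[6,15],[19,0]]
[[1,20],[6,15],[19,0],[37,15],[41,0]]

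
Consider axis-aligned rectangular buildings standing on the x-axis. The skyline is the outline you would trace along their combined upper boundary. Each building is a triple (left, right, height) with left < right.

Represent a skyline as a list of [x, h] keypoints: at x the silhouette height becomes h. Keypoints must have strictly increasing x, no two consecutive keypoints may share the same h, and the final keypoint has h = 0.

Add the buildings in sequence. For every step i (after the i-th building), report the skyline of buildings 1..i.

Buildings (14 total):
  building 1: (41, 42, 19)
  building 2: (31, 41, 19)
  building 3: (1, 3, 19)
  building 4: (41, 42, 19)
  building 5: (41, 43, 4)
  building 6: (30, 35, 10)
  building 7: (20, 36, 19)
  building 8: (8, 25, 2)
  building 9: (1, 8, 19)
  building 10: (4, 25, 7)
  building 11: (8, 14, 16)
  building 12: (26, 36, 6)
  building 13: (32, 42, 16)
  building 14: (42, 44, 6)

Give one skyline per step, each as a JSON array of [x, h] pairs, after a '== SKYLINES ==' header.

== SKYLINES ==
[[41,19],[42,0]]
[[31,19],[42,0]]
[[1,19],[3,0],[31,19],[42,0]]
[[1,19],[3,0],[31,19],[42,0]]
[[1,19],[3,0],[31,19],[42,4],[43,0]]
[[1,19],[3,0],[30,10],[31,19],[42,4],[43,0]]
[[1,19],[3,0],[20,19],[42,4],[43,0]]
[[1,19],[3,0],[8,2],[20,19],[42,4],[43,0]]
[[1,19],[8,2],[20,19],[42,4],[43,0]]
[[1,19],[8,7],[20,19],[42,4],[43,0]]
[[1,19],[8,16],[14,7],[20,19],[42,4],[43,0]]
[[1,19],[8,16],[14,7],[20,19],[42,4],[43,0]]
[[1,19],[8,16],[14,7],[20,19],[42,4],[43,0]]
[[1,19],[8,16],[14,7],[20,19],[42,6],[44,0]]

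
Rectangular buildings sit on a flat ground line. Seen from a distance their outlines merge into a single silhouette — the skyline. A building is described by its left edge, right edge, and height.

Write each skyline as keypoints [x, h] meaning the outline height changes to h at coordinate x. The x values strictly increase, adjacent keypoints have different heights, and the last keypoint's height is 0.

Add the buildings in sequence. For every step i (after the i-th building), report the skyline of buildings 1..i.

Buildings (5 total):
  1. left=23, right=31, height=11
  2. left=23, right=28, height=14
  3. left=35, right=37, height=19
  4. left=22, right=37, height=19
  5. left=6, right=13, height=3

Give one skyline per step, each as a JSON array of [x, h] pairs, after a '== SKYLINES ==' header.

== SKYLINES ==
[[23,11],[31,0]]
[[23,14],[28,11],[31,0]]
[[23,14],[28,11],[31,0],[35,19],[37,0]]
[[22,19],[37,0]]
[[6,3],[13,0],[22,19],[37,0]]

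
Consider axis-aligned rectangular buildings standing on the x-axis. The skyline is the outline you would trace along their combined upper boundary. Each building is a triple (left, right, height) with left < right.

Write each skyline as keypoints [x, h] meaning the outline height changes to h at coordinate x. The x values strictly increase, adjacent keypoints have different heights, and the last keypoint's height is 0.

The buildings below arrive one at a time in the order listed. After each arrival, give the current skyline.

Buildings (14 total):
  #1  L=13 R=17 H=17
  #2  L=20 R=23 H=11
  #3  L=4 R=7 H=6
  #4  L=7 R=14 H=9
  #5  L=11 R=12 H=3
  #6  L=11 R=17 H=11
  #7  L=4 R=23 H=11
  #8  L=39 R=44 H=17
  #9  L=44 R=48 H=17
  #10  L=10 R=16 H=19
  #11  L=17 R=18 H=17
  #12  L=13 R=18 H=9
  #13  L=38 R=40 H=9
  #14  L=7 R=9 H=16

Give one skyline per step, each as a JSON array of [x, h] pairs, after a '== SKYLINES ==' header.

== SKYLINES ==
[[13,17],[17,0]]
[[13,17],[17,0],[20,11],[23,0]]
[[4,6],[7,0],[13,17],[17,0],[20,11],[23,0]]
[[4,6],[7,9],[13,17],[17,0],[20,11],[23,0]]
[[4,6],[7,9],[13,17],[17,0],[20,11],[23,0]]
[[4,6],[7,9],[11,11],[13,17],[17,0],[20,11],[23,0]]
[[4,11],[13,17],[17,11],[23,0]]
[[4,11],[13,17],[17,11],[23,0],[39,17],[44,0]]
[[4,11],[13,17],[17,11],[23,0],[39,17],[48,0]]
[[4,11],[10,19],[16,17],[17,11],[23,0],[39,17],[48,0]]
[[4,11],[10,19],[16,17],[18,11],[23,0],[39,17],[48,0]]
[[4,11],[10,19],[16,17],[18,11],[23,0],[39,17],[48,0]]
[[4,11],[10,19],[16,17],[18,11],[23,0],[38,9],[39,17],[48,0]]
[[4,11],[7,16],[9,11],[10,19],[16,17],[18,11],[23,0],[38,9],[39,17],[48,0]]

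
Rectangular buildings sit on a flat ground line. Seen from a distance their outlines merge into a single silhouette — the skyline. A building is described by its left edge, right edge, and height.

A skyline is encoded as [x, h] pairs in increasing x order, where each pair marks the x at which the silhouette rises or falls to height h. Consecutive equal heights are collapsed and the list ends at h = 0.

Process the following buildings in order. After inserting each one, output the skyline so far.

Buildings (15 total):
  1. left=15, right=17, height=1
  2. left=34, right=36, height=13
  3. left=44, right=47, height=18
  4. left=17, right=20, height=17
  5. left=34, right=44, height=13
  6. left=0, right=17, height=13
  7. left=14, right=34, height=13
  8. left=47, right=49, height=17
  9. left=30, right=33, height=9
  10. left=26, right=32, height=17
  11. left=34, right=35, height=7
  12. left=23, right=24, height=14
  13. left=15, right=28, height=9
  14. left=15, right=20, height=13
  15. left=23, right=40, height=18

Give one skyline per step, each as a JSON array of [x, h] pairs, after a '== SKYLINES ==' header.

== SKYLINES ==
[[15,1],[17,0]]
[[15,1],[17,0],[34,13],[36,0]]
[[15,1],[17,0],[34,13],[36,0],[44,18],[47,0]]
[[15,1],[17,17],[20,0],[34,13],[36,0],[44,18],[47,0]]
[[15,1],[17,17],[20,0],[34,13],[44,18],[47,0]]
[[0,13],[17,17],[20,0],[34,13],[44,18],[47,0]]
[[0,13],[17,17],[20,13],[44,18],[47,0]]
[[0,13],[17,17],[20,13],[44,18],[47,17],[49,0]]
[[0,13],[17,17],[20,13],[44,18],[47,17],[49,0]]
[[0,13],[17,17],[20,13],[26,17],[32,13],[44,18],[47,17],[49,0]]
[[0,13],[17,17],[20,13],[26,17],[32,13],[44,18],[47,17],[49,0]]
[[0,13],[17,17],[20,13],[23,14],[24,13],[26,17],[32,13],[44,18],[47,17],[49,0]]
[[0,13],[17,17],[20,13],[23,14],[24,13],[26,17],[32,13],[44,18],[47,17],[49,0]]
[[0,13],[17,17],[20,13],[23,14],[24,13],[26,17],[32,13],[44,18],[47,17],[49,0]]
[[0,13],[17,17],[20,13],[23,18],[40,13],[44,18],[47,17],[49,0]]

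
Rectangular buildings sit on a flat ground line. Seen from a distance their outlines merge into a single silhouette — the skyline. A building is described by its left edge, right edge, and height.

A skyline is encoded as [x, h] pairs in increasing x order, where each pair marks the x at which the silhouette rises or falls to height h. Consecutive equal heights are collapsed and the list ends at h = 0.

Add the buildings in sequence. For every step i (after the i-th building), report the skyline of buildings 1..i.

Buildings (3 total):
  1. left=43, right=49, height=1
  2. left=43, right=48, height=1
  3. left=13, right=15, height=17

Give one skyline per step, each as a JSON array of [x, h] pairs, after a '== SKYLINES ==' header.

== SKYLINES ==
[[43,1],[49,0]]
[[43,1],[49,0]]
[[13,17],[15,0],[43,1],[49,0]]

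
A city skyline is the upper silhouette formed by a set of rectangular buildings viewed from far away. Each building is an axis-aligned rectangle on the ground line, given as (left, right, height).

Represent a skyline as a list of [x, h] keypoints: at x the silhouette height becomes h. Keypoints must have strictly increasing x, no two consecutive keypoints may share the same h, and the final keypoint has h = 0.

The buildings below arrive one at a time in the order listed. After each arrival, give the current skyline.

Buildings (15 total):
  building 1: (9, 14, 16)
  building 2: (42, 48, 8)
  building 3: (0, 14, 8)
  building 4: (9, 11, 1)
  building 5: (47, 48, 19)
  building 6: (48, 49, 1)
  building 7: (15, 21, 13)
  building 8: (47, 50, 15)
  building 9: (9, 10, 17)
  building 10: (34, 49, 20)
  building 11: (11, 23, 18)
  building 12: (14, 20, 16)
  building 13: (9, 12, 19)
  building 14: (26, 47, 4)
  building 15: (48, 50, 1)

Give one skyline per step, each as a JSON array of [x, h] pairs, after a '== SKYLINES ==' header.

== SKYLINES ==
[[9,16],[14,0]]
[[9,16],[14,0],[42,8],[48,0]]
[[0,8],[9,16],[14,0],[42,8],[48,0]]
[[0,8],[9,16],[14,0],[42,8],[48,0]]
[[0,8],[9,16],[14,0],[42,8],[47,19],[48,0]]
[[0,8],[9,16],[14,0],[42,8],[47,19],[48,1],[49,0]]
[[0,8],[9,16],[14,0],[15,13],[21,0],[42,8],[47,19],[48,1],[49,0]]
[[0,8],[9,16],[14,0],[15,13],[21,0],[42,8],[47,19],[48,15],[50,0]]
[[0,8],[9,17],[10,16],[14,0],[15,13],[21,0],[42,8],[47,19],[48,15],[50,0]]
[[0,8],[9,17],[10,16],[14,0],[15,13],[21,0],[34,20],[49,15],[50,0]]
[[0,8],[9,17],[10,16],[11,18],[23,0],[34,20],[49,15],[50,0]]
[[0,8],[9,17],[10,16],[11,18],[23,0],[34,20],[49,15],[50,0]]
[[0,8],[9,19],[12,18],[23,0],[34,20],[49,15],[50,0]]
[[0,8],[9,19],[12,18],[23,0],[26,4],[34,20],[49,15],[50,0]]
[[0,8],[9,19],[12,18],[23,0],[26,4],[34,20],[49,15],[50,0]]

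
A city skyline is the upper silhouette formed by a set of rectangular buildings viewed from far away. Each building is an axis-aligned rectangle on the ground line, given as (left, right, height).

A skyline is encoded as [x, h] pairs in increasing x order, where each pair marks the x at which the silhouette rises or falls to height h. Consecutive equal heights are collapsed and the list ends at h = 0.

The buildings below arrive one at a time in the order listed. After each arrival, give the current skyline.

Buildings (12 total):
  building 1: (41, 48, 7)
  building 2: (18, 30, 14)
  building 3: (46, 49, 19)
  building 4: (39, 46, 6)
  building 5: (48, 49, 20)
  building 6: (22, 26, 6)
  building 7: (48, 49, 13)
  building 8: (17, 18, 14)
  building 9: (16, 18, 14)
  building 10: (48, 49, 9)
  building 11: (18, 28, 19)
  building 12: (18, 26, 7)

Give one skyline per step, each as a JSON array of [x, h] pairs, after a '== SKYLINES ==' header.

== SKYLINES ==
[[41,7],[48,0]]
[[18,14],[30,0],[41,7],[48,0]]
[[18,14],[30,0],[41,7],[46,19],[49,0]]
[[18,14],[30,0],[39,6],[41,7],[46,19],[49,0]]
[[18,14],[30,0],[39,6],[41,7],[46,19],[48,20],[49,0]]
[[18,14],[30,0],[39,6],[41,7],[46,19],[48,20],[49,0]]
[[18,14],[30,0],[39,6],[41,7],[46,19],[48,20],[49,0]]
[[17,14],[30,0],[39,6],[41,7],[46,19],[48,20],[49,0]]
[[16,14],[30,0],[39,6],[41,7],[46,19],[48,20],[49,0]]
[[16,14],[30,0],[39,6],[41,7],[46,19],[48,20],[49,0]]
[[16,14],[18,19],[28,14],[30,0],[39,6],[41,7],[46,19],[48,20],[49,0]]
[[16,14],[18,19],[28,14],[30,0],[39,6],[41,7],[46,19],[48,20],[49,0]]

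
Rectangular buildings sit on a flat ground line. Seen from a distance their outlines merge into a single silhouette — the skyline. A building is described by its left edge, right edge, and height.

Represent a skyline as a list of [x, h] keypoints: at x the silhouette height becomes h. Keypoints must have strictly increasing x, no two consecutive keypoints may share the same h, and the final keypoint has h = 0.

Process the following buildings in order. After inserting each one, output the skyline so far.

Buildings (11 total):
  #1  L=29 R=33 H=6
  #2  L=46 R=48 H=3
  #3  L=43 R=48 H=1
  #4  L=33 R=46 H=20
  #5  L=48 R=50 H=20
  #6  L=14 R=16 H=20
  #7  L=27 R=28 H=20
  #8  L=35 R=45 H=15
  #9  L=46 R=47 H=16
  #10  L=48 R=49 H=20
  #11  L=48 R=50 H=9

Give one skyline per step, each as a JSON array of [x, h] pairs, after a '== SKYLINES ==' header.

== SKYLINES ==
[[29,6],[33,0]]
[[29,6],[33,0],[46,3],[48,0]]
[[29,6],[33,0],[43,1],[46,3],[48,0]]
[[29,6],[33,20],[46,3],[48,0]]
[[29,6],[33,20],[46,3],[48,20],[50,0]]
[[14,20],[16,0],[29,6],[33,20],[46,3],[48,20],[50,0]]
[[14,20],[16,0],[27,20],[28,0],[29,6],[33,20],[46,3],[48,20],[50,0]]
[[14,20],[16,0],[27,20],[28,0],[29,6],[33,20],[46,3],[48,20],[50,0]]
[[14,20],[16,0],[27,20],[28,0],[29,6],[33,20],[46,16],[47,3],[48,20],[50,0]]
[[14,20],[16,0],[27,20],[28,0],[29,6],[33,20],[46,16],[47,3],[48,20],[50,0]]
[[14,20],[16,0],[27,20],[28,0],[29,6],[33,20],[46,16],[47,3],[48,20],[50,0]]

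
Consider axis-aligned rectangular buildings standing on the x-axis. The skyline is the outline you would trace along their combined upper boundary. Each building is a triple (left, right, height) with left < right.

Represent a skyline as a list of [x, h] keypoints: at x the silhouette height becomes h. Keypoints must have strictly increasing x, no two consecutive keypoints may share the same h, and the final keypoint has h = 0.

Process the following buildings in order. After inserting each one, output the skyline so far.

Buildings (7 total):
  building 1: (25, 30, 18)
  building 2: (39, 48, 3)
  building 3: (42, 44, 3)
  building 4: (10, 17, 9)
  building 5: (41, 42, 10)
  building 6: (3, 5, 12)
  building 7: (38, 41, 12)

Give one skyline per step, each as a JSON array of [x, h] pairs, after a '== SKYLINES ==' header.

== SKYLINES ==
[[25,18],[30,0]]
[[25,18],[30,0],[39,3],[48,0]]
[[25,18],[30,0],[39,3],[48,0]]
[[10,9],[17,0],[25,18],[30,0],[39,3],[48,0]]
[[10,9],[17,0],[25,18],[30,0],[39,3],[41,10],[42,3],[48,0]]
[[3,12],[5,0],[10,9],[17,0],[25,18],[30,0],[39,3],[41,10],[42,3],[48,0]]
[[3,12],[5,0],[10,9],[17,0],[25,18],[30,0],[38,12],[41,10],[42,3],[48,0]]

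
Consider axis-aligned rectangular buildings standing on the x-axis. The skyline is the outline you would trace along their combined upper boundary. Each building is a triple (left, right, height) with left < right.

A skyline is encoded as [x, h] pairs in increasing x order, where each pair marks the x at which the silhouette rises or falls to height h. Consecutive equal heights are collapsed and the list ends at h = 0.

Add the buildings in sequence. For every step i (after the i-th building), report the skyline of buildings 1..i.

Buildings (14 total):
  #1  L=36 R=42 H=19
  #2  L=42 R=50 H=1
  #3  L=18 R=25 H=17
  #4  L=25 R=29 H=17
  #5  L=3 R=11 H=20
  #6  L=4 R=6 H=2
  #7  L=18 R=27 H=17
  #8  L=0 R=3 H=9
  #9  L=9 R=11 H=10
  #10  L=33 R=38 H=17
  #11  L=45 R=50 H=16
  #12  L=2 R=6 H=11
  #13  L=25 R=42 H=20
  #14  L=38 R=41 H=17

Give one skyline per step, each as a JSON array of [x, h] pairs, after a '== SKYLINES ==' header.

== SKYLINES ==
[[36,19],[42,0]]
[[36,19],[42,1],[50,0]]
[[18,17],[25,0],[36,19],[42,1],[50,0]]
[[18,17],[29,0],[36,19],[42,1],[50,0]]
[[3,20],[11,0],[18,17],[29,0],[36,19],[42,1],[50,0]]
[[3,20],[11,0],[18,17],[29,0],[36,19],[42,1],[50,0]]
[[3,20],[11,0],[18,17],[29,0],[36,19],[42,1],[50,0]]
[[0,9],[3,20],[11,0],[18,17],[29,0],[36,19],[42,1],[50,0]]
[[0,9],[3,20],[11,0],[18,17],[29,0],[36,19],[42,1],[50,0]]
[[0,9],[3,20],[11,0],[18,17],[29,0],[33,17],[36,19],[42,1],[50,0]]
[[0,9],[3,20],[11,0],[18,17],[29,0],[33,17],[36,19],[42,1],[45,16],[50,0]]
[[0,9],[2,11],[3,20],[11,0],[18,17],[29,0],[33,17],[36,19],[42,1],[45,16],[50,0]]
[[0,9],[2,11],[3,20],[11,0],[18,17],[25,20],[42,1],[45,16],[50,0]]
[[0,9],[2,11],[3,20],[11,0],[18,17],[25,20],[42,1],[45,16],[50,0]]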